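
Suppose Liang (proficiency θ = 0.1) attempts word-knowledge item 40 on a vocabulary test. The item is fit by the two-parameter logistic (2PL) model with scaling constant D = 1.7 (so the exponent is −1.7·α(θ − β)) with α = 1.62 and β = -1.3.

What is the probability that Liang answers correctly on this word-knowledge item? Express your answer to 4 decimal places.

P(θ) = 1 / (1 + exp(−D·α(θ − β)))
Exponent: 1.7 × 1.62 × (0.1 − (-1.3)) = 3.8556
1/(1 + e^{-3.8556}) = 0.9793
P = 0.9793

0.9793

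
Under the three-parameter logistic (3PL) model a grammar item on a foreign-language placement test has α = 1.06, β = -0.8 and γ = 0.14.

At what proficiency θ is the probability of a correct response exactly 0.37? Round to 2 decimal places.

-1.75

P(θ) = γ + (1 − γ) · 1 / (1 + exp(−α(θ − β)))
Remove guessing floor: (0.37 − 0.14)/(1 − 0.14) = 0.2674
logit = ln(0.2674/0.7326) = -1.0076
θ = β + logit/(α) = -0.8 + (-1.0076)/1.0600 = -1.7506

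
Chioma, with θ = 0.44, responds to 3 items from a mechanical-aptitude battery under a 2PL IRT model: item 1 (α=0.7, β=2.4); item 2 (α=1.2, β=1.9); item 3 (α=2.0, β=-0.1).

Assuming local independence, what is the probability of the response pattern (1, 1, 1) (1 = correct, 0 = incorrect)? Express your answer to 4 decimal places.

P(θ) = 1 / (1 + exp(−α(θ − β)))
P_1 = 1/(1+e^{1.3720}) = 0.2023
P_2 = 1/(1+e^{1.7520}) = 0.1478
P_3 = 1/(1+e^{-1.0800}) = 0.7465
L = P_1 × P_2 × P_3 = 0.2023 × 0.1478 × 0.7465 = 0.02232

0.0223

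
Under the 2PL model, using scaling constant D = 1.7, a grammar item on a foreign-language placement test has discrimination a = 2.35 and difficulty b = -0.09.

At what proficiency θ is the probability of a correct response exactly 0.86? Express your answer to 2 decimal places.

0.36

P(θ) = 1 / (1 + exp(−D·a(θ − b)))
logit = ln(0.8600/0.1400) = 1.8153
θ = b + logit/(1.7·a) = -0.09 + 1.8153/3.9950 = 0.3644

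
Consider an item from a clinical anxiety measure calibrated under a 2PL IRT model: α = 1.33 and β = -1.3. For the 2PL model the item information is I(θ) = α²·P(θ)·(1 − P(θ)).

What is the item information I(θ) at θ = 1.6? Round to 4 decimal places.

0.0358

P = 1/(1+e^{-3.8570}) = 0.9793
P(1−P) = 0.9793 × 0.0207 = 0.0203
I = α² × P(1−P) = 1.33² × 0.0203 = 0.03585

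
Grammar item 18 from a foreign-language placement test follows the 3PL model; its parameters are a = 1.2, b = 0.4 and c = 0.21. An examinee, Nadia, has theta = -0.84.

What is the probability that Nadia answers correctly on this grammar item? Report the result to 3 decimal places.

P(theta) = c + (1 − c) · 1 / (1 + exp(−a(theta − b)))
Exponent: 1.2 × (-0.84 − 0.4) = -1.4880
1/(1 + e^{1.4880}) = 0.1842
P = 0.21 + 0.79 × 0.1842 = 0.3555

0.356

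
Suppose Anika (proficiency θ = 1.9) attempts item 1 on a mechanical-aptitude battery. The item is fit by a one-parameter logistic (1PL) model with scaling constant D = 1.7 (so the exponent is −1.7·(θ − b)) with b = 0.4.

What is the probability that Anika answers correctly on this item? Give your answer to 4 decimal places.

P(θ) = 1 / (1 + exp(−D·(θ − b)))
Exponent: 1.7 × (1.9 − 0.4) = 2.5500
1/(1 + e^{-2.5500}) = 0.9276
P = 0.9276

0.9276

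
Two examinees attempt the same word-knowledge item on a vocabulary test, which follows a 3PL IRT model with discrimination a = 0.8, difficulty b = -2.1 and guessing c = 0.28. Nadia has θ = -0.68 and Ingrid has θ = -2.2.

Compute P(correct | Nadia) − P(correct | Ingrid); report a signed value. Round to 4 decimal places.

P(θ) = c + (1 − c) · 1 / (1 + exp(−a(θ − b)))
P(Nadia) = 0.8250  [exponent 1.1360]
P(Ingrid) = 0.6256  [exponent -0.0800]
Difference = 0.8250 − 0.6256 = 0.1994

0.1994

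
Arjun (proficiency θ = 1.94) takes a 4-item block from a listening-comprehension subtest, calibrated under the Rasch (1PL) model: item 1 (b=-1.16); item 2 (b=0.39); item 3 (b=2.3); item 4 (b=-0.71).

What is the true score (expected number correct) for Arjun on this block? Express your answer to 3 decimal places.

P(θ) = 1 / (1 + exp(−(θ − b)))
P_1 = 1/(1+e^{-3.1000}) = 0.9569
P_2 = 1/(1+e^{-1.5500}) = 0.8249
P_3 = 1/(1+e^{0.3600}) = 0.4110
P_4 = 1/(1+e^{-2.6500}) = 0.9340
E[score] = 0.9569 + 0.8249 + 0.4110 + 0.9340 = 3.1268

3.127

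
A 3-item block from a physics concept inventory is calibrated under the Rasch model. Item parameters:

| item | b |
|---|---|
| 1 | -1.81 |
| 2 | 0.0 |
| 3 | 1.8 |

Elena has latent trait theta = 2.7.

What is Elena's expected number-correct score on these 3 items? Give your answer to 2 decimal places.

2.64

P(theta) = 1 / (1 + exp(−(theta − b)))
P_1 = 1/(1+e^{-4.5100}) = 0.9891
P_2 = 1/(1+e^{-2.7000}) = 0.9370
P_3 = 1/(1+e^{-0.9000}) = 0.7109
E[score] = 0.9891 + 0.9370 + 0.7109 = 2.6371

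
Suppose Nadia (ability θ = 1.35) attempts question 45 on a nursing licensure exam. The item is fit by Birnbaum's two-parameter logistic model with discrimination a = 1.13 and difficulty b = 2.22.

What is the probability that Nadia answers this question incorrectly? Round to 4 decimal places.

0.7277

P(θ) = 1 / (1 + exp(−a(θ − b)))
Exponent: 1.13 × (1.35 − 2.22) = -0.9831
1/(1 + e^{0.9831}) = 0.2723
P(incorrect) = 1 − 0.2723 = 0.7277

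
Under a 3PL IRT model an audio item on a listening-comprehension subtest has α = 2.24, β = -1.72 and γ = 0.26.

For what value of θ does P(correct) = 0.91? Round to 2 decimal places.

P(θ) = γ + (1 − γ) · 1 / (1 + exp(−α(θ − β)))
Remove guessing floor: (0.91 − 0.26)/(1 − 0.26) = 0.8784
logit = ln(0.8784/0.1216) = 1.9772
θ = β + logit/(α) = -1.72 + 1.9772/2.2400 = -0.8373

-0.84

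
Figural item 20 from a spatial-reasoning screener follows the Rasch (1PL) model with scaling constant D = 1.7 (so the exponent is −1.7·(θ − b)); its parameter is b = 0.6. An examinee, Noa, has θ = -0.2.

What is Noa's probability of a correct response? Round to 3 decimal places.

0.204

P(θ) = 1 / (1 + exp(−D·(θ − b)))
Exponent: 1.7 × (-0.2 − 0.6) = -1.3600
1/(1 + e^{1.3600}) = 0.2042
P = 0.2042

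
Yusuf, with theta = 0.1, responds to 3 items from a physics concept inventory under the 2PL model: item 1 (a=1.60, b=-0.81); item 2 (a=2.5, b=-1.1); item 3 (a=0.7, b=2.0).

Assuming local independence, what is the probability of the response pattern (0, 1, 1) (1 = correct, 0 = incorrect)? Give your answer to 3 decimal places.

P(theta) = 1 / (1 + exp(−a(theta − b)))
P_1 = 1/(1+e^{-1.4560}) = 0.8109
P_2 = 1/(1+e^{-3.0000}) = 0.9526
P_3 = 1/(1+e^{1.3300}) = 0.2092
L = (1−P_1) × P_2 × P_3 = 0.1891 × 0.9526 × 0.2092 = 0.03767

0.038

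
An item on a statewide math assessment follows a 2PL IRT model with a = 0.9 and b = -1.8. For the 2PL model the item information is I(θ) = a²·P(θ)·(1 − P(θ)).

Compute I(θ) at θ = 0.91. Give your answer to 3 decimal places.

0.060

P = 1/(1+e^{-2.4390}) = 0.9198
P(1−P) = 0.9198 × 0.0802 = 0.0738
I = a² × P(1−P) = 0.9² × 0.0738 = 0.05978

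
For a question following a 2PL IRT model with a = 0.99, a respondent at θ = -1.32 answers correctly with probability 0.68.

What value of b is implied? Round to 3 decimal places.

-2.081

P(θ) = 1 / (1 + exp(−a(θ − b)))
logit(0.68) = ln(0.68/0.32) = 0.7538
b = θ − logit/(a) = -1.32 − 0.7538/0.9900 = -2.0814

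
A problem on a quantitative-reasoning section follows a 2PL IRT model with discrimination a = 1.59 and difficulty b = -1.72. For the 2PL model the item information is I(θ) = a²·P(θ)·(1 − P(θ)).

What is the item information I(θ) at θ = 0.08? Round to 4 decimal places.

P = 1/(1+e^{-2.8620}) = 0.9459
P(1−P) = 0.9459 × 0.0541 = 0.0511
I = a² × P(1−P) = 1.59² × 0.0511 = 0.12929

0.1293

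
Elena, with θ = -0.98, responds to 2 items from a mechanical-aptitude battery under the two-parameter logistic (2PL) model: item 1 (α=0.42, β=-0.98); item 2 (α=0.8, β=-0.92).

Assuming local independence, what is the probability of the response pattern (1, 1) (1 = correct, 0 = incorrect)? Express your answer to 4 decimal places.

P(θ) = 1 / (1 + exp(−α(θ − β)))
P_1 = 1/(1+e^{0.0000}) = 0.5000
P_2 = 1/(1+e^{0.0480}) = 0.4880
L = P_1 × P_2 = 0.5000 × 0.4880 = 0.24400

0.2440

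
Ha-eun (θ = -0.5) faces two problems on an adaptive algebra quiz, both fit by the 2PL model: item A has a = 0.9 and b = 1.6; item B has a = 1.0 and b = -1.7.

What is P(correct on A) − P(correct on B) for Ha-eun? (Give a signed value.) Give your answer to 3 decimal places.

-0.637

P(θ) = 1 / (1 + exp(−a(θ − b)))
P_A = 0.1312
P_B = 0.7685
P_A − P_B = -0.6373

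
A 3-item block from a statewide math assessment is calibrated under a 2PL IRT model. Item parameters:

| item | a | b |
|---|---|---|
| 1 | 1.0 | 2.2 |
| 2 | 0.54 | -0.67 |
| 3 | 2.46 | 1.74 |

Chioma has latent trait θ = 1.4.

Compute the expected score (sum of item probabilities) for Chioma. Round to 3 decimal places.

1.366

P(θ) = 1 / (1 + exp(−a(θ − b)))
P_1 = 1/(1+e^{0.8000}) = 0.3100
P_2 = 1/(1+e^{-1.1178}) = 0.7536
P_3 = 1/(1+e^{0.8364}) = 0.3023
E[score] = 0.3100 + 0.7536 + 0.3023 = 1.3659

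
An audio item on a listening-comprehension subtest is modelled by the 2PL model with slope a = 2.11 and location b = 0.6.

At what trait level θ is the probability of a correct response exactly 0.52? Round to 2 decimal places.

P(θ) = 1 / (1 + exp(−a(θ − b)))
logit = ln(0.5200/0.4800) = 0.0800
θ = b + logit/(a) = 0.6 + 0.0800/2.1100 = 0.6379

0.64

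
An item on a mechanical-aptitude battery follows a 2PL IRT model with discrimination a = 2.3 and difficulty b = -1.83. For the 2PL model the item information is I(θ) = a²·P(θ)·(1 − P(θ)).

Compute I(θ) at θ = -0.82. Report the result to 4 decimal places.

0.4299

P = 1/(1+e^{-2.3230}) = 0.9108
P(1−P) = 0.9108 × 0.0892 = 0.0813
I = a² × P(1−P) = 2.3² × 0.0813 = 0.42993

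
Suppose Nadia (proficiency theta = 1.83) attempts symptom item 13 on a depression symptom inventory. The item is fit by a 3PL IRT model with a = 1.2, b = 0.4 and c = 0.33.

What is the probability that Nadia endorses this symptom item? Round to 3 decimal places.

0.898

P(theta) = c + (1 − c) · 1 / (1 + exp(−a(theta − b)))
Exponent: 1.2 × (1.83 − 0.4) = 1.7160
1/(1 + e^{-1.7160}) = 0.8476
P = 0.33 + 0.67 × 0.8476 = 0.8979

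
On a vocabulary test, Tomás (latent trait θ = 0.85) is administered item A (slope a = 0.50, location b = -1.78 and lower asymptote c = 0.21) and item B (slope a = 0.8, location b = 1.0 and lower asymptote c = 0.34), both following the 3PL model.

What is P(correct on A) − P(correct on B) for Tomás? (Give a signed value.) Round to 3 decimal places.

P(θ) = c + (1 − c) · 1 / (1 + exp(−a(θ − b)))
P_A = 0.8328
P_B = 0.6502
P_A − P_B = 0.1826

0.183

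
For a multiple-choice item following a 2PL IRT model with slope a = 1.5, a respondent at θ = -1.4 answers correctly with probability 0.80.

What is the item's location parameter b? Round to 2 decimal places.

P(θ) = 1 / (1 + exp(−a(θ − b)))
logit(0.80) = ln(0.80/0.20) = 1.3863
b = θ − logit/(a) = -1.4 − 1.3863/1.5000 = -2.3242

-2.32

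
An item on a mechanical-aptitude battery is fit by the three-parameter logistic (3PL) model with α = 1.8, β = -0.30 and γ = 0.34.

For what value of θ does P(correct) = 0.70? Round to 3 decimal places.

P(θ) = γ + (1 − γ) · 1 / (1 + exp(−α(θ − β)))
Remove guessing floor: (0.70 − 0.34)/(1 − 0.34) = 0.5455
logit = ln(0.5455/0.4545) = 0.1823
θ = β + logit/(α) = -0.30 + 0.1823/1.8000 = -0.1987

-0.199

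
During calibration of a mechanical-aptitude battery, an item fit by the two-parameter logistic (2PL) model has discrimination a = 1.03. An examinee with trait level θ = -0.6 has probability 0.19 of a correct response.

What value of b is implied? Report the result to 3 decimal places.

P(θ) = 1 / (1 + exp(−a(θ − b)))
logit(0.19) = ln(0.19/0.81) = -1.4500
b = θ − logit/(a) = -0.6 − (-1.4500)/1.0300 = 0.8078

0.808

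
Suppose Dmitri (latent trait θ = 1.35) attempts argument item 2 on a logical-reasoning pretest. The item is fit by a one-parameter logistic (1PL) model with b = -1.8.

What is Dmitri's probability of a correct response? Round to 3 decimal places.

0.959

P(θ) = 1 / (1 + exp(−(θ − b)))
Exponent: (1.35 − (-1.8)) = 3.1500
1/(1 + e^{-3.1500}) = 0.9589
P = 0.9589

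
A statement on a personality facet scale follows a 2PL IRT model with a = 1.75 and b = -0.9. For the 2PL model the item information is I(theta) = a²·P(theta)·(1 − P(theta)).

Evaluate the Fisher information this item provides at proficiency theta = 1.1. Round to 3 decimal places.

0.087

P = 1/(1+e^{-3.5000}) = 0.9707
P(1−P) = 0.9707 × 0.0293 = 0.0285
I = a² × P(1−P) = 1.75² × 0.0285 = 0.08714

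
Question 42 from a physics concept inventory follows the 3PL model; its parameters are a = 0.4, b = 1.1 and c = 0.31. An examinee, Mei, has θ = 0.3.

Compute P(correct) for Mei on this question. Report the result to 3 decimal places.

0.600

P(θ) = c + (1 − c) · 1 / (1 + exp(−a(θ − b)))
Exponent: 0.4 × (0.3 − 1.1) = -0.3200
1/(1 + e^{0.3200}) = 0.4207
P = 0.31 + 0.69 × 0.4207 = 0.6003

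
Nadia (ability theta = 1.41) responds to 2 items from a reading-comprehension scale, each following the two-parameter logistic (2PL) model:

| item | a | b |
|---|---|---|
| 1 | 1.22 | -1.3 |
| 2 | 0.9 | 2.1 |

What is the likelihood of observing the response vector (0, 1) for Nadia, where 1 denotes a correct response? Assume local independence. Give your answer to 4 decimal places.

P(theta) = 1 / (1 + exp(−a(theta − b)))
P_1 = 1/(1+e^{-3.3062}) = 0.9646
P_2 = 1/(1+e^{0.6210}) = 0.3496
L = (1−P_1) × P_2 = 0.0354 × 0.3496 = 0.01236

0.0124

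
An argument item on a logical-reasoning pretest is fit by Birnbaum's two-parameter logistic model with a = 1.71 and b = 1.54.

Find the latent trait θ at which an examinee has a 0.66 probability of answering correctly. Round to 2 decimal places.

1.93

P(θ) = 1 / (1 + exp(−a(θ − b)))
logit = ln(0.6600/0.3400) = 0.6633
θ = b + logit/(a) = 1.54 + 0.6633/1.7100 = 1.9279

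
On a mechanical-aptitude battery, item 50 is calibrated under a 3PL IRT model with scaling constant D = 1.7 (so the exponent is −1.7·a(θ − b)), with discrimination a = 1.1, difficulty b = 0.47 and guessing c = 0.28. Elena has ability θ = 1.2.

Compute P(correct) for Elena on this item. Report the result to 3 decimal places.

P(θ) = c + (1 − c) · 1 / (1 + exp(−D·a(θ − b)))
Exponent: 1.7 × 1.1 × (1.2 − 0.47) = 1.3651
1/(1 + e^{-1.3651}) = 0.7966
P = 0.28 + 0.72 × 0.7966 = 0.8535

0.854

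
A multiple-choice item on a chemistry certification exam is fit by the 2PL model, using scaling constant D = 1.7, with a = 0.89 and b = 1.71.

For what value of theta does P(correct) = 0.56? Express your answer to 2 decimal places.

1.87

P(theta) = 1 / (1 + exp(−D·a(theta − b)))
logit = ln(0.5600/0.4400) = 0.2412
theta = b + logit/(1.7·a) = 1.71 + 0.2412/1.5130 = 1.8694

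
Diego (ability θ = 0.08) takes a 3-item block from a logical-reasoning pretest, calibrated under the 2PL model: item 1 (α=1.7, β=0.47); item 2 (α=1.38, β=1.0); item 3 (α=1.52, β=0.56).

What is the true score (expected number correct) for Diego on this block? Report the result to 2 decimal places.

0.88

P(θ) = 1 / (1 + exp(−α(θ − β)))
P_1 = 1/(1+e^{0.6630}) = 0.3401
P_2 = 1/(1+e^{1.2696}) = 0.2193
P_3 = 1/(1+e^{0.7296}) = 0.3253
E[score] = 0.3401 + 0.2193 + 0.3253 = 0.8847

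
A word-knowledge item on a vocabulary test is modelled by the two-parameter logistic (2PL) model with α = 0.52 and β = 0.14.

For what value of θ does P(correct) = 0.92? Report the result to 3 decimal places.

4.837

P(θ) = 1 / (1 + exp(−α(θ − β)))
logit = ln(0.9200/0.0800) = 2.4423
θ = β + logit/(α) = 0.14 + 2.4423/0.5200 = 4.8368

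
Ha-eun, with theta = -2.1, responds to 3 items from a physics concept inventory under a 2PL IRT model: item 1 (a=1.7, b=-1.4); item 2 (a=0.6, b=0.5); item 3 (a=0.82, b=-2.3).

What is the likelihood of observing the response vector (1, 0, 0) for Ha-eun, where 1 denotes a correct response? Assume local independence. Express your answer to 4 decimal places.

0.0885

P(theta) = 1 / (1 + exp(−a(theta − b)))
P_1 = 1/(1+e^{1.1900}) = 0.2333
P_2 = 1/(1+e^{1.5600}) = 0.1736
P_3 = 1/(1+e^{-0.1640}) = 0.5409
L = P_1 × (1−P_2) × (1−P_3) = 0.2333 × 0.8264 × 0.4591 = 0.08849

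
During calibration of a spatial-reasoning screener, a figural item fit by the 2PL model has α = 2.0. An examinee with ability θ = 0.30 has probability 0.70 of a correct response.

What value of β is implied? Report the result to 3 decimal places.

-0.124

P(θ) = 1 / (1 + exp(−α(θ − β)))
logit(0.70) = ln(0.70/0.30) = 0.8473
β = θ − logit/(α) = 0.30 − 0.8473/2.0000 = -0.1236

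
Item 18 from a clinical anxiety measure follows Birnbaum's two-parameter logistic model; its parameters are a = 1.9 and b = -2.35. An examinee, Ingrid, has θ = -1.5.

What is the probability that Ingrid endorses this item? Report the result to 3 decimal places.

P(θ) = 1 / (1 + exp(−a(θ − b)))
Exponent: 1.9 × (-1.5 − (-2.35)) = 1.6150
1/(1 + e^{-1.6150}) = 0.8341

0.834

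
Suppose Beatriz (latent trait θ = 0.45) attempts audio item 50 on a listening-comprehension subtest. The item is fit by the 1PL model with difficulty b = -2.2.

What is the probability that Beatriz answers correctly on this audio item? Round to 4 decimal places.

0.9340

P(θ) = 1 / (1 + exp(−(θ − b)))
Exponent: (0.45 − (-2.2)) = 2.6500
1/(1 + e^{-2.6500}) = 0.9340
P = 0.9340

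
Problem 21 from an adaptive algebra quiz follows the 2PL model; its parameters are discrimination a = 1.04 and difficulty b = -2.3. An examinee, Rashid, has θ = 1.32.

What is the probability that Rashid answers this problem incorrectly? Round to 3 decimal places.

0.023

P(θ) = 1 / (1 + exp(−a(θ − b)))
Exponent: 1.04 × (1.32 − (-2.3)) = 3.7648
1/(1 + e^{-3.7648}) = 0.9774
P(incorrect) = 1 − 0.9774 = 0.0226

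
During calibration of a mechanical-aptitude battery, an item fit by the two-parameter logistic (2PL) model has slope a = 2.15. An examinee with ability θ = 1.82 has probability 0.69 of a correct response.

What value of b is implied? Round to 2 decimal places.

1.45

P(θ) = 1 / (1 + exp(−a(θ − b)))
logit(0.69) = ln(0.69/0.31) = 0.8001
b = θ − logit/(a) = 1.82 − 0.8001/2.1500 = 1.4479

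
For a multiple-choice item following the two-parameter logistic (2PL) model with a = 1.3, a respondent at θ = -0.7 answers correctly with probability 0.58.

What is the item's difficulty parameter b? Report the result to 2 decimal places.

P(θ) = 1 / (1 + exp(−a(θ − b)))
logit(0.58) = ln(0.58/0.42) = 0.3228
b = θ − logit/(a) = -0.7 − 0.3228/1.3000 = -0.9483

-0.95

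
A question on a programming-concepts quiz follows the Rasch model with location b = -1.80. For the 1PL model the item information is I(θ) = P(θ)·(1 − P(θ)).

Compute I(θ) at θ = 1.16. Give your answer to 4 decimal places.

0.0468

P = 1/(1+e^{-2.9600}) = 0.9507
P(1−P) = 0.9507 × 0.0493 = 0.0468
I = P(1−P) = 0.04684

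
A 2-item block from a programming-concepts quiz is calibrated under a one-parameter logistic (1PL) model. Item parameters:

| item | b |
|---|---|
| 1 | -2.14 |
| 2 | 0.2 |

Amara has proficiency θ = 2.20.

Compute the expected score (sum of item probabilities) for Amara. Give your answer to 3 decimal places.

P(θ) = 1 / (1 + exp(−(θ − b)))
P_1 = 1/(1+e^{-4.3400}) = 0.9871
P_2 = 1/(1+e^{-2.0000}) = 0.8808
E[score] = 0.9871 + 0.8808 = 1.8679

1.868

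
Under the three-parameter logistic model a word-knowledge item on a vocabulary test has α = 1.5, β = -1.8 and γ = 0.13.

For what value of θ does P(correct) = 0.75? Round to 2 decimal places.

-1.19

P(θ) = γ + (1 − γ) · 1 / (1 + exp(−α(θ − β)))
Remove guessing floor: (0.75 − 0.13)/(1 − 0.13) = 0.7126
logit = ln(0.7126/0.2874) = 0.9083
θ = β + logit/(α) = -1.8 + 0.9083/1.5000 = -1.1945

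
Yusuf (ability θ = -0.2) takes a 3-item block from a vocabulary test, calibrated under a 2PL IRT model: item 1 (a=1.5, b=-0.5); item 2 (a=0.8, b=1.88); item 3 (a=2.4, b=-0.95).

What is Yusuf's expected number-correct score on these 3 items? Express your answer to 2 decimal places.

1.63

P(θ) = 1 / (1 + exp(−a(θ − b)))
P_1 = 1/(1+e^{-0.4500}) = 0.6106
P_2 = 1/(1+e^{1.6640}) = 0.1592
P_3 = 1/(1+e^{-1.8000}) = 0.8581
E[score] = 0.6106 + 0.1592 + 0.8581 = 1.6280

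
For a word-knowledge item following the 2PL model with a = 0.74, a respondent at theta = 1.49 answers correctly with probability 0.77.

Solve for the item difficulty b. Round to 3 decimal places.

-0.143

P(theta) = 1 / (1 + exp(−a(theta − b)))
logit(0.77) = ln(0.77/0.23) = 1.2083
b = theta − logit/(a) = 1.49 − 1.2083/0.7400 = -0.1429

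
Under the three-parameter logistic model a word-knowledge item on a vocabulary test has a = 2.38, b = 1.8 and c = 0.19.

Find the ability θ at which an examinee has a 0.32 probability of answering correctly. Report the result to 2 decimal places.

1.10

P(θ) = c + (1 − c) · 1 / (1 + exp(−a(θ − b)))
Remove guessing floor: (0.32 − 0.19)/(1 − 0.19) = 0.1605
logit = ln(0.1605/0.8395) = -1.6546
θ = b + logit/(a) = 1.8 + (-1.6546)/2.3800 = 1.1048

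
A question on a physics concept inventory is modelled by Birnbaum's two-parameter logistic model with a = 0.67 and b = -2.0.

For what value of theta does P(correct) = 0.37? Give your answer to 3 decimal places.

-2.794

P(theta) = 1 / (1 + exp(−a(theta − b)))
logit = ln(0.3700/0.6300) = -0.5322
theta = b + logit/(a) = -2.0 + (-0.5322)/0.6700 = -2.7944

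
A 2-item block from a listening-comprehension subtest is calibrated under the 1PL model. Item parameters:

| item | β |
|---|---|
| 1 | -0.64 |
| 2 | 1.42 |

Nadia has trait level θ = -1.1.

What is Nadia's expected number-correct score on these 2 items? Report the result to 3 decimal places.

P(θ) = 1 / (1 + exp(−(θ − β)))
P_1 = 1/(1+e^{0.4600}) = 0.3870
P_2 = 1/(1+e^{2.5200}) = 0.0745
E[score] = 0.3870 + 0.0745 = 0.4615

0.461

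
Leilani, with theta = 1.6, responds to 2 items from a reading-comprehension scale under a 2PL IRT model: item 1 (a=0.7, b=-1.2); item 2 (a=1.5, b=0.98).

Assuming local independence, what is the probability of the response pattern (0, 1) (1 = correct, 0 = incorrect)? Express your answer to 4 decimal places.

P(theta) = 1 / (1 + exp(−a(theta − b)))
P_1 = 1/(1+e^{-1.9600}) = 0.8765
P_2 = 1/(1+e^{-0.9300}) = 0.7171
L = (1−P_1) × P_2 = 0.1235 × 0.7171 = 0.08854

0.0885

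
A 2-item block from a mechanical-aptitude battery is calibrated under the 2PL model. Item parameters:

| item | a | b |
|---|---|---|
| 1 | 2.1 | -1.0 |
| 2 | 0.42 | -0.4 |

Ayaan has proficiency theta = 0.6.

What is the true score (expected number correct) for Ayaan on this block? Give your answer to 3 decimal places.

P(theta) = 1 / (1 + exp(−a(theta − b)))
P_1 = 1/(1+e^{-3.3600}) = 0.9664
P_2 = 1/(1+e^{-0.4200}) = 0.6035
E[score] = 0.9664 + 0.6035 = 1.5699

1.570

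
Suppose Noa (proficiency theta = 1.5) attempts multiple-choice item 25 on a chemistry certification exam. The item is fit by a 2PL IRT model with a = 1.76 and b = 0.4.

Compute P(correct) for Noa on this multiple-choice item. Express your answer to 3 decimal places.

0.874

P(theta) = 1 / (1 + exp(−a(theta − b)))
Exponent: 1.76 × (1.5 − 0.4) = 1.9360
1/(1 + e^{-1.9360}) = 0.8739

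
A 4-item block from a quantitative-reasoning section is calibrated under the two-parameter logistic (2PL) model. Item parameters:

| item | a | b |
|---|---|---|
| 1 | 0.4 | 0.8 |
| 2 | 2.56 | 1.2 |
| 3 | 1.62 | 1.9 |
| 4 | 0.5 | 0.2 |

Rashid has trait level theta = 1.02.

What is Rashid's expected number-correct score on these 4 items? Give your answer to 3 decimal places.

1.704

P(theta) = 1 / (1 + exp(−a(theta − b)))
P_1 = 1/(1+e^{-0.0880}) = 0.5220
P_2 = 1/(1+e^{0.4608}) = 0.3868
P_3 = 1/(1+e^{1.4256}) = 0.1938
P_4 = 1/(1+e^{-0.4100}) = 0.6011
E[score] = 0.5220 + 0.3868 + 0.1938 + 0.6011 = 1.7037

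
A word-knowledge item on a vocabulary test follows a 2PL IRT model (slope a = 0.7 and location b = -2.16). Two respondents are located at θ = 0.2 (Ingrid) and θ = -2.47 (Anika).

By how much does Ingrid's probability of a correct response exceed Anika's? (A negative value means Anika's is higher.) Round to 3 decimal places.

P(θ) = 1 / (1 + exp(−a(θ − b)))
P(Ingrid) = 0.8392  [exponent 1.6520]
P(Anika) = 0.4460  [exponent -0.2170]
Difference = 0.8392 − 0.4460 = 0.3932

0.393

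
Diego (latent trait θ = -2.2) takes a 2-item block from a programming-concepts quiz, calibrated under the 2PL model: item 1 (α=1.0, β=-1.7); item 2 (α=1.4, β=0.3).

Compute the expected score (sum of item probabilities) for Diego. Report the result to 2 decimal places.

P(θ) = 1 / (1 + exp(−α(θ − β)))
P_1 = 1/(1+e^{0.5000}) = 0.3775
P_2 = 1/(1+e^{3.5000}) = 0.0293
E[score] = 0.3775 + 0.0293 = 0.4069

0.41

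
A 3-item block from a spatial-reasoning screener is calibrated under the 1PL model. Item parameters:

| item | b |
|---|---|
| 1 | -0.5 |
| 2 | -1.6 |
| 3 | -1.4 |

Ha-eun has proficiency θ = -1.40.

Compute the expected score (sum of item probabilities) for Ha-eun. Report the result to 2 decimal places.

P(θ) = 1 / (1 + exp(−(θ − b)))
P_1 = 1/(1+e^{0.9000}) = 0.2891
P_2 = 1/(1+e^{-0.2000}) = 0.5498
P_3 = 1/(1+e^{0.0000}) = 0.5000
E[score] = 0.2891 + 0.5498 + 0.5000 = 1.3389

1.34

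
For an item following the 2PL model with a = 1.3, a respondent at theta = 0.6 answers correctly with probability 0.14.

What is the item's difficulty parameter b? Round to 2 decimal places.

2.00

P(theta) = 1 / (1 + exp(−a(theta − b)))
logit(0.14) = ln(0.14/0.86) = -1.8153
b = theta − logit/(a) = 0.6 − (-1.8153)/1.3000 = 1.9964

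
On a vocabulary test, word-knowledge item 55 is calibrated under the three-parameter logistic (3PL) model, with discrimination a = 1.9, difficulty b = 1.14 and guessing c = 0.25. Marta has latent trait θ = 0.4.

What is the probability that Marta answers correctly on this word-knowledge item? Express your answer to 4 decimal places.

P(θ) = c + (1 − c) · 1 / (1 + exp(−a(θ − b)))
Exponent: 1.9 × (0.4 − 1.14) = -1.4060
1/(1 + e^{1.4060}) = 0.1969
P = 0.25 + 0.75 × 0.1969 = 0.3976

0.3976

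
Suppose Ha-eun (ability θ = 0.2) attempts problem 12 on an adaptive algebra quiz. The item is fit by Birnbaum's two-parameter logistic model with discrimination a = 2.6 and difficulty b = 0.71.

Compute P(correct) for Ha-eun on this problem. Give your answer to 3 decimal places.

0.210

P(θ) = 1 / (1 + exp(−a(θ − b)))
Exponent: 2.6 × (0.2 − 0.71) = -1.3260
1/(1 + e^{1.3260}) = 0.2098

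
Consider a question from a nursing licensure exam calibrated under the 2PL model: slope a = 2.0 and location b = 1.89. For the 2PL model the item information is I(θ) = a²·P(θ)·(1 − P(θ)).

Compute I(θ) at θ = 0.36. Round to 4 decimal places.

P = 1/(1+e^{3.0600}) = 0.0448
P(1−P) = 0.0448 × 0.9552 = 0.0428
I = a² × P(1−P) = 2.0² × 0.0428 = 0.17113

0.1711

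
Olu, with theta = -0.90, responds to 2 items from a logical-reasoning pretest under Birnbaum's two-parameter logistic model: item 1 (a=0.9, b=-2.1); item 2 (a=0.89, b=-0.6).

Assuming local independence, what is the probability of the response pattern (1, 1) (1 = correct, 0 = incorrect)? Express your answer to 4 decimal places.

0.3237

P(theta) = 1 / (1 + exp(−a(theta − b)))
P_1 = 1/(1+e^{-1.0800}) = 0.7465
P_2 = 1/(1+e^{0.2670}) = 0.4336
L = P_1 × P_2 = 0.7465 × 0.4336 = 0.32371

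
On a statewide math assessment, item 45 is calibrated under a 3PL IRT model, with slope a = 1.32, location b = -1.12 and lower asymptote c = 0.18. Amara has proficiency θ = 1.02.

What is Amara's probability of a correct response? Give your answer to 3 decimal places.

P(θ) = c + (1 − c) · 1 / (1 + exp(−a(θ − b)))
Exponent: 1.32 × (1.02 − (-1.12)) = 2.8248
1/(1 + e^{-2.8248}) = 0.9440
P = 0.18 + 0.82 × 0.9440 = 0.9541

0.954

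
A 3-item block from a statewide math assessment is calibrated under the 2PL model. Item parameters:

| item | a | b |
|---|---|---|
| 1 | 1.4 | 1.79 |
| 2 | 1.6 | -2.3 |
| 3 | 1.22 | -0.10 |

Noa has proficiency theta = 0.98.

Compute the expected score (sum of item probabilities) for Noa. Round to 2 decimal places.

P(theta) = 1 / (1 + exp(−a(theta − b)))
P_1 = 1/(1+e^{1.1340}) = 0.2434
P_2 = 1/(1+e^{-5.2480}) = 0.9948
P_3 = 1/(1+e^{-1.3176}) = 0.7888
E[score] = 0.2434 + 0.9948 + 0.7888 = 2.0270

2.03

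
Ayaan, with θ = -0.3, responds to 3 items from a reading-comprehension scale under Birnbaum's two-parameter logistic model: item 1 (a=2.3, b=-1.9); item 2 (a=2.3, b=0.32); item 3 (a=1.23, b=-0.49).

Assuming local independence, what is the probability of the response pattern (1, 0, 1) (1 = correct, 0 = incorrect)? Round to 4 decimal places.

P(θ) = 1 / (1 + exp(−a(θ − b)))
P_1 = 1/(1+e^{-3.6800}) = 0.9754
P_2 = 1/(1+e^{1.4260}) = 0.1937
P_3 = 1/(1+e^{-0.2337}) = 0.5582
L = P_1 × (1−P_2) × P_3 = 0.9754 × 0.8063 × 0.5582 = 0.43896

0.4390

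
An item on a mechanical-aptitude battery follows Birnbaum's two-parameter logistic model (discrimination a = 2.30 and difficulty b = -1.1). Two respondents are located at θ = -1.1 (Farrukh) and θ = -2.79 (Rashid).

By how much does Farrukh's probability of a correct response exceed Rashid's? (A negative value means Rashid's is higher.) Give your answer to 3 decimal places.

P(θ) = 1 / (1 + exp(−a(θ − b)))
P(Farrukh) = 0.5000  [exponent 0.0000]
P(Rashid) = 0.0201  [exponent -3.8870]
Difference = 0.5000 − 0.0201 = 0.4799

0.480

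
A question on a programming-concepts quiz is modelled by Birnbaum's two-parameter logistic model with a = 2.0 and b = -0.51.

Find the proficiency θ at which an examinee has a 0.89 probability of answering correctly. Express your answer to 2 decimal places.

0.54

P(θ) = 1 / (1 + exp(−a(θ − b)))
logit = ln(0.8900/0.1100) = 2.0907
θ = b + logit/(a) = -0.51 + 2.0907/2.0000 = 0.5354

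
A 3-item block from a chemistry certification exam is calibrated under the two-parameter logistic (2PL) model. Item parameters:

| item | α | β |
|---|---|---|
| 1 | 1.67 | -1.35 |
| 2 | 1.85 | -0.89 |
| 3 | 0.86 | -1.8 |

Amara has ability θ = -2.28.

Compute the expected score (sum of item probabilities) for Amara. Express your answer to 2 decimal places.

P(θ) = 1 / (1 + exp(−α(θ − β)))
P_1 = 1/(1+e^{1.5531}) = 0.1746
P_2 = 1/(1+e^{2.5715}) = 0.0710
P_3 = 1/(1+e^{0.4128}) = 0.3982
E[score] = 0.1746 + 0.0710 + 0.3982 = 0.6439

0.64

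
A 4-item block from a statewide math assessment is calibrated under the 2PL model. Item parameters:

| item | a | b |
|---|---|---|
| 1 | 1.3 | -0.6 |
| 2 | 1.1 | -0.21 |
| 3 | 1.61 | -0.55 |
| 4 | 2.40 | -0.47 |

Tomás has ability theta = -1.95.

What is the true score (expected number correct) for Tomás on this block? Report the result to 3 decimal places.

0.399

P(theta) = 1 / (1 + exp(−a(theta − b)))
P_1 = 1/(1+e^{1.7550}) = 0.1474
P_2 = 1/(1+e^{1.9140}) = 0.1285
P_3 = 1/(1+e^{2.2540}) = 0.0950
P_4 = 1/(1+e^{3.5520}) = 0.0279
E[score] = 0.1474 + 0.1285 + 0.0950 + 0.0279 = 0.3988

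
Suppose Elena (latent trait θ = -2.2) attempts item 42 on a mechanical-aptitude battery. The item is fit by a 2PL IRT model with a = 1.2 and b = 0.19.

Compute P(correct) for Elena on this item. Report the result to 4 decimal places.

0.0538

P(θ) = 1 / (1 + exp(−a(θ − b)))
Exponent: 1.2 × (-2.2 − 0.19) = -2.8680
1/(1 + e^{2.8680}) = 0.0538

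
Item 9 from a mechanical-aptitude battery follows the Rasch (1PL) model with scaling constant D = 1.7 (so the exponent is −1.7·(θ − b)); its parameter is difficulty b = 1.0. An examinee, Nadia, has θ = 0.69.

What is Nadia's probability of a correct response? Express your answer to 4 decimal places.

0.3712

P(θ) = 1 / (1 + exp(−D·(θ − b)))
Exponent: 1.7 × (0.69 − 1.0) = -0.5270
1/(1 + e^{0.5270}) = 0.3712
P = 0.3712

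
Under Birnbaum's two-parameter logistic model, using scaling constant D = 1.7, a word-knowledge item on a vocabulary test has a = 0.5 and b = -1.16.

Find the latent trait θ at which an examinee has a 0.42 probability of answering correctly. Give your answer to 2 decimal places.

P(θ) = 1 / (1 + exp(−D·a(θ − b)))
logit = ln(0.4200/0.5800) = -0.3228
θ = b + logit/(1.7·a) = -1.16 + (-0.3228)/0.8500 = -1.5397

-1.54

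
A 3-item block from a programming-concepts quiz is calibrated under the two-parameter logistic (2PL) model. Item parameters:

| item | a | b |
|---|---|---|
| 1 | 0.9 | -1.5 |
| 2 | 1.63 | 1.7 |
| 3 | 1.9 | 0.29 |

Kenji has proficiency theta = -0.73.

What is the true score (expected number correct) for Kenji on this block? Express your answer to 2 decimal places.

P(theta) = 1 / (1 + exp(−a(theta − b)))
P_1 = 1/(1+e^{-0.6930}) = 0.6666
P_2 = 1/(1+e^{3.9609}) = 0.0187
P_3 = 1/(1+e^{1.9380}) = 0.1259
E[score] = 0.6666 + 0.0187 + 0.1259 = 0.8112

0.81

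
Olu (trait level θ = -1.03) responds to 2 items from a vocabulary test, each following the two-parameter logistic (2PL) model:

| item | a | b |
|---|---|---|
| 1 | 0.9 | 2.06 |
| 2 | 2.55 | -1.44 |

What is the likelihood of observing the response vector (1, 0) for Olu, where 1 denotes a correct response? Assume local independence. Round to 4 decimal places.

P(θ) = 1 / (1 + exp(−a(θ − b)))
P_1 = 1/(1+e^{2.7810}) = 0.0584
P_2 = 1/(1+e^{-1.0455}) = 0.7399
L = P_1 × (1−P_2) = 0.0584 × 0.2601 = 0.01518

0.0152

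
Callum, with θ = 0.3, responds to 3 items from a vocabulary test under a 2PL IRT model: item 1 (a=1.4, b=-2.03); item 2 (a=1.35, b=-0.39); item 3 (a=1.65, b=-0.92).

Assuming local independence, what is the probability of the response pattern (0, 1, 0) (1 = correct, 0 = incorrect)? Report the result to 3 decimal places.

P(θ) = 1 / (1 + exp(−a(θ − b)))
P_1 = 1/(1+e^{-3.2620}) = 0.9631
P_2 = 1/(1+e^{-0.9315}) = 0.7174
P_3 = 1/(1+e^{-2.0130}) = 0.8822
L = (1−P_1) × P_2 × (1−P_3) = 0.0369 × 0.7174 × 0.1178 = 0.00312

0.003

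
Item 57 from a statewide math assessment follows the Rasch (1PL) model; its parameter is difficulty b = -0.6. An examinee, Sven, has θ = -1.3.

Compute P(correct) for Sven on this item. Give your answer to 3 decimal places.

0.332

P(θ) = 1 / (1 + exp(−(θ − b)))
Exponent: (-1.3 − (-0.6)) = -0.7000
1/(1 + e^{0.7000}) = 0.3318
P = 0.3318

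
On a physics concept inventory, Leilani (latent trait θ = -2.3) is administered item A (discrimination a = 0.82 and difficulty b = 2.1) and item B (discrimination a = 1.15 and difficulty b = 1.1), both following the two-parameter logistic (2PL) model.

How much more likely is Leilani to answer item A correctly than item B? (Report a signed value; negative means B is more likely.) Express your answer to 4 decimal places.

0.0067

P(θ) = 1 / (1 + exp(−a(θ − b)))
P_A = 0.0264
P_B = 0.0196
P_A − P_B = 0.0067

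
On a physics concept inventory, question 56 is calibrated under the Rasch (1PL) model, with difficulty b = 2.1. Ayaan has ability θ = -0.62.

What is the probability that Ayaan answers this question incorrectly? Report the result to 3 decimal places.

P(θ) = 1 / (1 + exp(−(θ − b)))
Exponent: (-0.62 − 2.1) = -2.7200
1/(1 + e^{2.7200}) = 0.0618
P = 0.0618
P(incorrect) = 1 − 0.0618 = 0.9382

0.938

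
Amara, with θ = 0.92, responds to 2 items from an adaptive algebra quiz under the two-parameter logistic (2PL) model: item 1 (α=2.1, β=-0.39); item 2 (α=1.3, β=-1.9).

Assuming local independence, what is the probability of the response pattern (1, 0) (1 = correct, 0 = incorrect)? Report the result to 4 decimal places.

0.0234

P(θ) = 1 / (1 + exp(−α(θ − β)))
P_1 = 1/(1+e^{-2.7510}) = 0.9400
P_2 = 1/(1+e^{-3.6660}) = 0.9751
L = P_1 × (1−P_2) = 0.9400 × 0.0249 = 0.02344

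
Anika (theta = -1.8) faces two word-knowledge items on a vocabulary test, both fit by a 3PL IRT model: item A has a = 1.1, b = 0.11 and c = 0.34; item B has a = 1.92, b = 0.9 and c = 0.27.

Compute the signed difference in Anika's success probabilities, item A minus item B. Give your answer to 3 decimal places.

0.138

P(theta) = c + (1 − c) · 1 / (1 + exp(−a(theta − b)))
P_A = 0.4119
P_B = 0.2741
P_A − P_B = 0.1379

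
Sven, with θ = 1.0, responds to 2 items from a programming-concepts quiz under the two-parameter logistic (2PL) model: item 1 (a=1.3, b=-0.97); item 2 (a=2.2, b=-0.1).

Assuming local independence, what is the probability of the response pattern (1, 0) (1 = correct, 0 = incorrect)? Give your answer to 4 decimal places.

0.0758

P(θ) = 1 / (1 + exp(−a(θ − b)))
P_1 = 1/(1+e^{-2.5610}) = 0.9283
P_2 = 1/(1+e^{-2.4200}) = 0.9183
L = P_1 × (1−P_2) = 0.9283 × 0.0817 = 0.07581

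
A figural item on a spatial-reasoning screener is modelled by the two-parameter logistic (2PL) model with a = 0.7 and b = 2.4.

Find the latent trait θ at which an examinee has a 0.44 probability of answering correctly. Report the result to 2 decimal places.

2.06

P(θ) = 1 / (1 + exp(−a(θ − b)))
logit = ln(0.4400/0.5600) = -0.2412
θ = b + logit/(a) = 2.4 + (-0.2412)/0.7000 = 2.0555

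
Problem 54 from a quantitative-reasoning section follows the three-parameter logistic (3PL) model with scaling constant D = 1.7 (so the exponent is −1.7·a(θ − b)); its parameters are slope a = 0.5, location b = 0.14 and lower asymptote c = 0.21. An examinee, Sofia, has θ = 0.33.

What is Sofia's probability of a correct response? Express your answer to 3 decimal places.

0.637

P(θ) = c + (1 − c) · 1 / (1 + exp(−D·a(θ − b)))
Exponent: 1.7 × 0.5 × (0.33 − 0.14) = 0.1615
1/(1 + e^{-0.1615}) = 0.5403
P = 0.21 + 0.79 × 0.5403 = 0.6368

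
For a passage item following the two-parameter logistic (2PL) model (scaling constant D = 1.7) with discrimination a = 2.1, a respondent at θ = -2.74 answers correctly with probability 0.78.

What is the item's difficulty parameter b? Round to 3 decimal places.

P(θ) = 1 / (1 + exp(−D·a(θ − b)))
logit(0.78) = ln(0.78/0.22) = 1.2657
b = θ − logit/(1.7·a) = -2.74 − 1.2657/3.5700 = -3.0945

-3.095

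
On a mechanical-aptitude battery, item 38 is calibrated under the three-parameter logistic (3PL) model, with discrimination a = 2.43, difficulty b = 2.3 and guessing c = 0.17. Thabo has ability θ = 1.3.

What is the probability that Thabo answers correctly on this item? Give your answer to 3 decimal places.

P(θ) = c + (1 − c) · 1 / (1 + exp(−a(θ − b)))
Exponent: 2.43 × (1.3 − 2.3) = -2.4300
1/(1 + e^{2.4300}) = 0.0809
P = 0.17 + 0.83 × 0.0809 = 0.2372

0.237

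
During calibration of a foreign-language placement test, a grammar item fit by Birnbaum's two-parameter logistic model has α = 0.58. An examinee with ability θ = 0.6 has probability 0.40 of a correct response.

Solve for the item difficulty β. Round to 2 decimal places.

1.30

P(θ) = 1 / (1 + exp(−α(θ − β)))
logit(0.40) = ln(0.40/0.60) = -0.4055
β = θ − logit/(α) = 0.6 − (-0.4055)/0.5800 = 1.2991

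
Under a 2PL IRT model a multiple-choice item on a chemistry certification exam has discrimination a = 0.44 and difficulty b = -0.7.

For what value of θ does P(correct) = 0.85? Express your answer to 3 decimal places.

P(θ) = 1 / (1 + exp(−a(θ − b)))
logit = ln(0.8500/0.1500) = 1.7346
θ = b + logit/(a) = -0.7 + 1.7346/0.4400 = 3.2423

3.242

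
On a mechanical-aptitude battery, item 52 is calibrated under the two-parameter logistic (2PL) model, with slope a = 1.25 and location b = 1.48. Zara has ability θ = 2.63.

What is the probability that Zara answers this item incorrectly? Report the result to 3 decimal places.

P(θ) = 1 / (1 + exp(−a(θ − b)))
Exponent: 1.25 × (2.63 − 1.48) = 1.4375
1/(1 + e^{-1.4375}) = 0.8081
P(incorrect) = 1 − 0.8081 = 0.1919

0.192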